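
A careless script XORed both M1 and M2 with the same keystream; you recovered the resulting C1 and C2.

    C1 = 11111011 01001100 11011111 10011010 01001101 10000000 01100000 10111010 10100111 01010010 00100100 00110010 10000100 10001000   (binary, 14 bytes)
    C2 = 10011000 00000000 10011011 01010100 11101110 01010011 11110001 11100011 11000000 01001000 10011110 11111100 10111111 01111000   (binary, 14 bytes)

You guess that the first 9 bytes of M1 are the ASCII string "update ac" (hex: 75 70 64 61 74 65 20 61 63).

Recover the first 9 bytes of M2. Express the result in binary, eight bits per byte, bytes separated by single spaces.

00010110 00111100 00100000 10101111 11010111 10110110 10110001 00111000 00000100

First, C1 ⊕ C2 = (M1 ⊕ K) ⊕ (M2 ⊕ K) = M1 ⊕ M2, so the key drops out. Then M2 = (M1 ⊕ M2) ⊕ M1 over the first 9 bytes.
byte 0: (fb ⊕ 98) ⊕ 75 = 63 ⊕ 75 = 16
byte 1: (4c ⊕ 00) ⊕ 70 = 4c ⊕ 70 = 3c
byte 2: (df ⊕ 9b) ⊕ 64 = 44 ⊕ 64 = 20
byte 3: (9a ⊕ 54) ⊕ 61 = ce ⊕ 61 = af
byte 4: (4d ⊕ ee) ⊕ 74 = a3 ⊕ 74 = d7
byte 5: (80 ⊕ 53) ⊕ 65 = d3 ⊕ 65 = b6
byte 6: (60 ⊕ f1) ⊕ 20 = 91 ⊕ 20 = b1
byte 7: (ba ⊕ e3) ⊕ 61 = 59 ⊕ 61 = 38
byte 8: (a7 ⊕ c0) ⊕ 63 = 67 ⊕ 63 = 04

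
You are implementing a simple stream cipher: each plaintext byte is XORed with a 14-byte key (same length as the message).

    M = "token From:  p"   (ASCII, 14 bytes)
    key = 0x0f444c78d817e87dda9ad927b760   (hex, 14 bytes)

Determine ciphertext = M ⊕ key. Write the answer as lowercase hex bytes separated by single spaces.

7b 2b 27 1d b6 37 ae 0f b5 f7 e3 07 97 10

74 ⊕ 0f = 7b
6f ⊕ 44 = 2b
6b ⊕ 4c = 27
65 ⊕ 78 = 1d
6e ⊕ d8 = b6
20 ⊕ 17 = 37
46 ⊕ e8 = ae
72 ⊕ 7d = 0f
6f ⊕ da = b5
6d ⊕ 9a = f7
3a ⊕ d9 = e3
20 ⊕ 27 = 07
20 ⊕ b7 = 97
70 ⊕ 60 = 10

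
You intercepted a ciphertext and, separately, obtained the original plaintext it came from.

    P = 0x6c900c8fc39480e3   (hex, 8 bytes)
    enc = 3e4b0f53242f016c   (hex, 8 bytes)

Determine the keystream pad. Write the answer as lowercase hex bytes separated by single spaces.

52 db 03 dc e7 bb 81 8f

Since enc = P ⊕ pad, XORing both sides with P gives pad = P ⊕ enc.
108 ⊕  62 =  82
144 ⊕  75 = 219
 12 ⊕  15 =   3
143 ⊕  83 = 220
195 ⊕  36 = 231
148 ⊕  47 = 187
128 ⊕   1 = 129
227 ⊕ 108 = 143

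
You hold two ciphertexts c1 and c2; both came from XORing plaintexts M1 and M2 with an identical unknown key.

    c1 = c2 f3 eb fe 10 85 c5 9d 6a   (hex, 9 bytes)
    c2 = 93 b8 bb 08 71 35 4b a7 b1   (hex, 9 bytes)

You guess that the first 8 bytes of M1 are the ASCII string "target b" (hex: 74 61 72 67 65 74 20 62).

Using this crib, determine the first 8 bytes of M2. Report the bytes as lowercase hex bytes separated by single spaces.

25 2a 22 91 04 c4 ae 58

First, c1 ⊕ c2 = (M1 ⊕ K) ⊕ (M2 ⊕ K) = M1 ⊕ M2, so the key drops out. Then M2 = (M1 ⊕ M2) ⊕ M1 over the first 8 bytes.
byte 0: (c2 ⊕ 93) ⊕ 74 = 51 ⊕ 74 = 25
byte 1: (f3 ⊕ b8) ⊕ 61 = 4b ⊕ 61 = 2a
byte 2: (eb ⊕ bb) ⊕ 72 = 50 ⊕ 72 = 22
byte 3: (fe ⊕ 08) ⊕ 67 = f6 ⊕ 67 = 91
byte 4: (10 ⊕ 71) ⊕ 65 = 61 ⊕ 65 = 04
byte 5: (85 ⊕ 35) ⊕ 74 = b0 ⊕ 74 = c4
byte 6: (c5 ⊕ 4b) ⊕ 20 = 8e ⊕ 20 = ae
byte 7: (9d ⊕ a7) ⊕ 62 = 3a ⊕ 62 = 58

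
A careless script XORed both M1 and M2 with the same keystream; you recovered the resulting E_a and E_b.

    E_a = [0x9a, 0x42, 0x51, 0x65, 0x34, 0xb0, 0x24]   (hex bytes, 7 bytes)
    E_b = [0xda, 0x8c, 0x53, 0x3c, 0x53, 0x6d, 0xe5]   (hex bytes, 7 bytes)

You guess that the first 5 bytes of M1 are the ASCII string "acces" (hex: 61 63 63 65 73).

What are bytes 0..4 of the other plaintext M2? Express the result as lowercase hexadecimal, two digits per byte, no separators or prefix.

21ad613c14

First, E_a ⊕ E_b = (M1 ⊕ K) ⊕ (M2 ⊕ K) = M1 ⊕ M2, so the key drops out. Then M2 = (M1 ⊕ M2) ⊕ M1 over the first 5 bytes.
byte 0: (9a ^ da) ^ 61 = 40 ^ 61 = 21
byte 1: (42 ^ 8c) ^ 63 = ce ^ 63 = ad
byte 2: (51 ^ 53) ^ 63 = 02 ^ 63 = 61
byte 3: (65 ^ 3c) ^ 65 = 59 ^ 65 = 3c
byte 4: (34 ^ 53) ^ 73 = 67 ^ 73 = 14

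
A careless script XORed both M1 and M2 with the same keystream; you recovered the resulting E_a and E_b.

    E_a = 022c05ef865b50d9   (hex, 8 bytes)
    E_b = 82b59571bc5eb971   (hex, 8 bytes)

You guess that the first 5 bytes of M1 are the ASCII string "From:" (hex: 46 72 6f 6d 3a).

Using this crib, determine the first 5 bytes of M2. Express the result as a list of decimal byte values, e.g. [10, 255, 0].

[198, 235, 255, 243, 0]

First, E_a ⊕ E_b = (M1 ⊕ K) ⊕ (M2 ⊕ K) = M1 ⊕ M2, so the key drops out. Then M2 = (M1 ⊕ M2) ⊕ M1 over the first 5 bytes.
byte 0: (02 ⊕ 82) ⊕ 46 = 80 ⊕ 46 = c6
byte 1: (2c ⊕ b5) ⊕ 72 = 99 ⊕ 72 = eb
byte 2: (05 ⊕ 95) ⊕ 6f = 90 ⊕ 6f = ff
byte 3: (ef ⊕ 71) ⊕ 6d = 9e ⊕ 6d = f3
byte 4: (86 ⊕ bc) ⊕ 3a = 3a ⊕ 3a = 00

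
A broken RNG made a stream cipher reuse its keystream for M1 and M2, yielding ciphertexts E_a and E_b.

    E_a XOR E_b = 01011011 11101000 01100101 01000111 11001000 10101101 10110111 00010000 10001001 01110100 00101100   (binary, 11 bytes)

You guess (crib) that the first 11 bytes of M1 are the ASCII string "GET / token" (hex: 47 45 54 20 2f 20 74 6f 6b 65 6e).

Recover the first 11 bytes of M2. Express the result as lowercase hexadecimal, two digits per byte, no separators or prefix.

1cad3167e78dc37fe21142

Since E_a ⊕ E_b = M1 ⊕ M2, XORing with the guessed M1 bytes yields the corresponding M2 bytes: M2 = (E_a ⊕ E_b) ⊕ M1.
01011011 ⊕ 01000111 = 00011100
11101000 ⊕ 01000101 = 10101101
01100101 ⊕ 01010100 = 00110001
01000111 ⊕ 00100000 = 01100111
11001000 ⊕ 00101111 = 11100111
10101101 ⊕ 00100000 = 10001101
10110111 ⊕ 01110100 = 11000011
00010000 ⊕ 01101111 = 01111111
10001001 ⊕ 01101011 = 11100010
01110100 ⊕ 01100101 = 00010001
00101100 ⊕ 01101110 = 01000010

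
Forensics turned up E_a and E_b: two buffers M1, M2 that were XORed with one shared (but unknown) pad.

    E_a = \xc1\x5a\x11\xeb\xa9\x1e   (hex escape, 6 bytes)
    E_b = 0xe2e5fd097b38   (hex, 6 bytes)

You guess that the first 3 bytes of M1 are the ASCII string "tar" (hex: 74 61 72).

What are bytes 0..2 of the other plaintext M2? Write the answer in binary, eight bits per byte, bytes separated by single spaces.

01010111 11011110 10011110

First, E_a ⊕ E_b = (M1 ⊕ K) ⊕ (M2 ⊕ K) = M1 ⊕ M2, so the key drops out. Then M2 = (M1 ⊕ M2) ⊕ M1 over the first 3 bytes.
byte 0: (c1 xor e2) xor 74 = 23 xor 74 = 57
byte 1: (5a xor e5) xor 61 = bf xor 61 = de
byte 2: (11 xor fd) xor 72 = ec xor 72 = 9e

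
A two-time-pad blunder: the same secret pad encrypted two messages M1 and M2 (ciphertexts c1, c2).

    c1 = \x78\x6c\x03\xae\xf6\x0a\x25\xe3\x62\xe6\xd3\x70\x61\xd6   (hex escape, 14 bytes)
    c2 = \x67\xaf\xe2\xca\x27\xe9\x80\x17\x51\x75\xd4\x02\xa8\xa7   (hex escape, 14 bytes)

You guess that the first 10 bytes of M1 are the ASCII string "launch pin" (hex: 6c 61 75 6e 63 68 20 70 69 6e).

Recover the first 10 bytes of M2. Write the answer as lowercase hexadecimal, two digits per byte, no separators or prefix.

73a2940ab28b85845afd

First, c1 ⊕ c2 = (M1 ⊕ K) ⊕ (M2 ⊕ K) = M1 ⊕ M2, so the key drops out. Then M2 = (M1 ⊕ M2) ⊕ M1 over the first 10 bytes.
byte 0: (78 ⊕ 67) ⊕ 6c = 1f ⊕ 6c = 73
byte 1: (6c ⊕ af) ⊕ 61 = c3 ⊕ 61 = a2
byte 2: (03 ⊕ e2) ⊕ 75 = e1 ⊕ 75 = 94
byte 3: (ae ⊕ ca) ⊕ 6e = 64 ⊕ 6e = 0a
byte 4: (f6 ⊕ 27) ⊕ 63 = d1 ⊕ 63 = b2
byte 5: (0a ⊕ e9) ⊕ 68 = e3 ⊕ 68 = 8b
byte 6: (25 ⊕ 80) ⊕ 20 = a5 ⊕ 20 = 85
byte 7: (e3 ⊕ 17) ⊕ 70 = f4 ⊕ 70 = 84
byte 8: (62 ⊕ 51) ⊕ 69 = 33 ⊕ 69 = 5a
byte 9: (e6 ⊕ 75) ⊕ 6e = 93 ⊕ 6e = fd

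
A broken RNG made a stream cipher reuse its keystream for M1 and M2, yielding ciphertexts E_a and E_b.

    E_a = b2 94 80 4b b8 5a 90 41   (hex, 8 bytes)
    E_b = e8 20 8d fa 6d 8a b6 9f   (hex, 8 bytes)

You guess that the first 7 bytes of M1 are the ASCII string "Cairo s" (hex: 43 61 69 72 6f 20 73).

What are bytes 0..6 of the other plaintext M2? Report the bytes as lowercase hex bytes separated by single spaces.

First, E_a ⊕ E_b = (M1 ⊕ K) ⊕ (M2 ⊕ K) = M1 ⊕ M2, so the key drops out. Then M2 = (M1 ⊕ M2) ⊕ M1 over the first 7 bytes.
byte 0: (b2 xor e8) xor 43 = 5a xor 43 = 19
byte 1: (94 xor 20) xor 61 = b4 xor 61 = d5
byte 2: (80 xor 8d) xor 69 = 0d xor 69 = 64
byte 3: (4b xor fa) xor 72 = b1 xor 72 = c3
byte 4: (b8 xor 6d) xor 6f = d5 xor 6f = ba
byte 5: (5a xor 8a) xor 20 = d0 xor 20 = f0
byte 6: (90 xor b6) xor 73 = 26 xor 73 = 55

19 d5 64 c3 ba f0 55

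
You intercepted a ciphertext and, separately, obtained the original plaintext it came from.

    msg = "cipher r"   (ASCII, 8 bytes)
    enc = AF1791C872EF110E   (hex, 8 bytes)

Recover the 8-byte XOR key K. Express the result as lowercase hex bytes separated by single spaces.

cc 7e e1 a0 17 9d 31 7c

Since enc = msg ⊕ K, XORing both sides with msg gives K = msg ⊕ enc.
 99 ⊕ 175 = 204
105 ⊕  23 = 126
112 ⊕ 145 = 225
104 ⊕ 200 = 160
101 ⊕ 114 =  23
114 ⊕ 239 = 157
 32 ⊕  17 =  49
114 ⊕  14 = 124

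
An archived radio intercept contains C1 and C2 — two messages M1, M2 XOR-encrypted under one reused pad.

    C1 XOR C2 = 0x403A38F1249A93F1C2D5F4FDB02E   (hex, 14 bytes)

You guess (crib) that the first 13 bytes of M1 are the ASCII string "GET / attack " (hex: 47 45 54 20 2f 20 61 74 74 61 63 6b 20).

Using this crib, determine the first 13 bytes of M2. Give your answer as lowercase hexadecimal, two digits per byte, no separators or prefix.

Since C1 ⊕ C2 = M1 ⊕ M2, XORing with the guessed M1 bytes yields the corresponding M2 bytes: M2 = (C1 ⊕ C2) ⊕ M1.
40 XOR 47 = 07
3a XOR 45 = 7f
38 XOR 54 = 6c
f1 XOR 20 = d1
24 XOR 2f = 0b
9a XOR 20 = ba
93 XOR 61 = f2
f1 XOR 74 = 85
c2 XOR 74 = b6
d5 XOR 61 = b4
f4 XOR 63 = 97
fd XOR 6b = 96
b0 XOR 20 = 90

077f6cd10bbaf285b6b4979690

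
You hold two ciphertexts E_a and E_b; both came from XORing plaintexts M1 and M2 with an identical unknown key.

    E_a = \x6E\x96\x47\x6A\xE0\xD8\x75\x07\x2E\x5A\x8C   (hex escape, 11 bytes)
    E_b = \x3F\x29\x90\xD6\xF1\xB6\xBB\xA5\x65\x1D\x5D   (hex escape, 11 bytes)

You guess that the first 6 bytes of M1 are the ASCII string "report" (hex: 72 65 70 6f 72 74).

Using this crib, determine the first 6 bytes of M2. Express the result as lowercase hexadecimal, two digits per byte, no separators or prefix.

23daa7d3631a

First, E_a ⊕ E_b = (M1 ⊕ K) ⊕ (M2 ⊕ K) = M1 ⊕ M2, so the key drops out. Then M2 = (M1 ⊕ M2) ⊕ M1 over the first 6 bytes.
byte 0: (6e ⊕ 3f) ⊕ 72 = 51 ⊕ 72 = 23
byte 1: (96 ⊕ 29) ⊕ 65 = bf ⊕ 65 = da
byte 2: (47 ⊕ 90) ⊕ 70 = d7 ⊕ 70 = a7
byte 3: (6a ⊕ d6) ⊕ 6f = bc ⊕ 6f = d3
byte 4: (e0 ⊕ f1) ⊕ 72 = 11 ⊕ 72 = 63
byte 5: (d8 ⊕ b6) ⊕ 74 = 6e ⊕ 74 = 1a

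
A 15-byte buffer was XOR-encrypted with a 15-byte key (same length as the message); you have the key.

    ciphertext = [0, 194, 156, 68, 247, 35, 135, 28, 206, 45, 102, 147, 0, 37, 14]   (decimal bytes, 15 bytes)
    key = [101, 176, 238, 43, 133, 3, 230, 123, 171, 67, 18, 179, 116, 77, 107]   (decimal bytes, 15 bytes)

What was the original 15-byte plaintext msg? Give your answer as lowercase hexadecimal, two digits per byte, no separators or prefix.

XOR is its own inverse, so applying the key byte-wise gives the result directly.
00 ^ 65 = 65
c2 ^ b0 = 72
9c ^ ee = 72
44 ^ 2b = 6f
f7 ^ 85 = 72
23 ^ 03 = 20
87 ^ e6 = 61
1c ^ 7b = 67
ce ^ ab = 65
2d ^ 43 = 6e
66 ^ 12 = 74
93 ^ b3 = 20
00 ^ 74 = 74
25 ^ 4d = 68
0e ^ 6b = 65

6572726f72206167656e7420746865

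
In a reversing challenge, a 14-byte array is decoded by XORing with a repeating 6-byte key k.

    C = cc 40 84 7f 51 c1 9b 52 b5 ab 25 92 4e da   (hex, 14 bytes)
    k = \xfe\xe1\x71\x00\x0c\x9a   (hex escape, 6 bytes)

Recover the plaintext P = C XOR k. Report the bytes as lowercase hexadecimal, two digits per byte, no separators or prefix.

The 6-byte key repeats, so the effective keystream is fe e1 71 00 0c 9a fe e1 71 00 0c 9a fe e1.
byte 0: cc ⊕ fe = 32
byte 1: 40 ⊕ e1 = a1
byte 2: 84 ⊕ 71 = f5
byte 3: 7f ⊕ 00 = 7f
byte 4: 51 ⊕ 0c = 5d
byte 5: c1 ⊕ 9a = 5b
byte 6: 9b ⊕ fe = 65
byte 7: 52 ⊕ e1 = b3
byte 8: b5 ⊕ 71 = c4
byte 9: ab ⊕ 00 = ab
byte 10: 25 ⊕ 0c = 29
byte 11: 92 ⊕ 9a = 08
byte 12: 4e ⊕ fe = b0
byte 13: da ⊕ e1 = 3b

32a1f57f5d5b65b3c4ab2908b03b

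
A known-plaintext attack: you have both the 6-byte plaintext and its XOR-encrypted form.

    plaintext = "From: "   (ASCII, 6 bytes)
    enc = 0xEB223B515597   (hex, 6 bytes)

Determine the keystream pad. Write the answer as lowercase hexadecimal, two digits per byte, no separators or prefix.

Since enc = plaintext ⊕ pad, XORing both sides with plaintext gives pad = plaintext ⊕ enc.
byte 0: 46 XOR eb = ad
byte 1: 72 XOR 22 = 50
byte 2: 6f XOR 3b = 54
byte 3: 6d XOR 51 = 3c
byte 4: 3a XOR 55 = 6f
byte 5: 20 XOR 97 = b7

ad50543c6fb7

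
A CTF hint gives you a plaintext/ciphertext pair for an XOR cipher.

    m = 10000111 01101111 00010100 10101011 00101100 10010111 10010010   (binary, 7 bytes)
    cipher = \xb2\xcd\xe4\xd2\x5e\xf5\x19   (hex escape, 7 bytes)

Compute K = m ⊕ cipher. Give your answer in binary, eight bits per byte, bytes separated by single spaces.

Since cipher = m ⊕ K, XORing both sides with m gives K = m ⊕ cipher.
87 xor b2 = 35
6f xor cd = a2
14 xor e4 = f0
ab xor d2 = 79
2c xor 5e = 72
97 xor f5 = 62
92 xor 19 = 8b

00110101 10100010 11110000 01111001 01110010 01100010 10001011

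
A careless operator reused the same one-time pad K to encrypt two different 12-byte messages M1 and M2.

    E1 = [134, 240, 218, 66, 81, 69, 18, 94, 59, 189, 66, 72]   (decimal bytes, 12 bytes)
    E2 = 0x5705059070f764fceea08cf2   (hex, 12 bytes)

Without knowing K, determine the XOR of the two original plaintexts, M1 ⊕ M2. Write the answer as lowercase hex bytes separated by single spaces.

d1 f5 df d2 21 b2 76 a2 d5 1d ce ba

E1 ⊕ E2 = (M1 ⊕ K) ⊕ (M2 ⊕ K) = M1 ⊕ M2 — the shared key cancels under XOR.
86 ^ 57 = d1
f0 ^ 05 = f5
da ^ 05 = df
42 ^ 90 = d2
51 ^ 70 = 21
45 ^ f7 = b2
12 ^ 64 = 76
5e ^ fc = a2
3b ^ ee = d5
bd ^ a0 = 1d
42 ^ 8c = ce
48 ^ f2 = ba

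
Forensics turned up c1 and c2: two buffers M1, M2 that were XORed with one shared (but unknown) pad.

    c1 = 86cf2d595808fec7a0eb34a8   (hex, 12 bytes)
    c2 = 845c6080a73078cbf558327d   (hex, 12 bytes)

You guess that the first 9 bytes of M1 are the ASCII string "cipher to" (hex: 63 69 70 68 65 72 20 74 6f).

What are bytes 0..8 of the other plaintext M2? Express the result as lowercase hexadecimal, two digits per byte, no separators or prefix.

61fa3db19a4aa6783a

First, c1 ⊕ c2 = (M1 ⊕ K) ⊕ (M2 ⊕ K) = M1 ⊕ M2, so the key drops out. Then M2 = (M1 ⊕ M2) ⊕ M1 over the first 9 bytes.
byte 0: (86 ⊕ 84) ⊕ 63 = 02 ⊕ 63 = 61
byte 1: (cf ⊕ 5c) ⊕ 69 = 93 ⊕ 69 = fa
byte 2: (2d ⊕ 60) ⊕ 70 = 4d ⊕ 70 = 3d
byte 3: (59 ⊕ 80) ⊕ 68 = d9 ⊕ 68 = b1
byte 4: (58 ⊕ a7) ⊕ 65 = ff ⊕ 65 = 9a
byte 5: (08 ⊕ 30) ⊕ 72 = 38 ⊕ 72 = 4a
byte 6: (fe ⊕ 78) ⊕ 20 = 86 ⊕ 20 = a6
byte 7: (c7 ⊕ cb) ⊕ 74 = 0c ⊕ 74 = 78
byte 8: (a0 ⊕ f5) ⊕ 6f = 55 ⊕ 6f = 3a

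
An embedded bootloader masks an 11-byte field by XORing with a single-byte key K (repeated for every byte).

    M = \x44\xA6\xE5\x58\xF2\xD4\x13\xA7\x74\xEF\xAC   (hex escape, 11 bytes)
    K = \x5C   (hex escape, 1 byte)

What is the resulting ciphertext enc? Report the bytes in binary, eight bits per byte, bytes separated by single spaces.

The 1-byte key repeats, so the effective keystream is 5c 5c 5c 5c 5c 5c 5c 5c 5c 5c 5c.
byte 0:  68 ⊕  92 =  24
byte 1: 166 ⊕  92 = 250
byte 2: 229 ⊕  92 = 185
byte 3:  88 ⊕  92 =   4
byte 4: 242 ⊕  92 = 174
byte 5: 212 ⊕  92 = 136
byte 6:  19 ⊕  92 =  79
byte 7: 167 ⊕  92 = 251
byte 8: 116 ⊕  92 =  40
byte 9: 239 ⊕  92 = 179
byte 10: 172 ⊕  92 = 240

00011000 11111010 10111001 00000100 10101110 10001000 01001111 11111011 00101000 10110011 11110000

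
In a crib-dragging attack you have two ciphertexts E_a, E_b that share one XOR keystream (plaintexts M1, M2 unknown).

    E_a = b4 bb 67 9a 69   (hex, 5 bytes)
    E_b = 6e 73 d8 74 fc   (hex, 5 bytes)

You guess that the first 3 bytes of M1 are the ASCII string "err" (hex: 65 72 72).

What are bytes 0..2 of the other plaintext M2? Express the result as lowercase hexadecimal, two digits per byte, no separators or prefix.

bfbacd

First, E_a ⊕ E_b = (M1 ⊕ K) ⊕ (M2 ⊕ K) = M1 ⊕ M2, so the key drops out. Then M2 = (M1 ⊕ M2) ⊕ M1 over the first 3 bytes.
byte 0: (b4 ⊕ 6e) ⊕ 65 = da ⊕ 65 = bf
byte 1: (bb ⊕ 73) ⊕ 72 = c8 ⊕ 72 = ba
byte 2: (67 ⊕ d8) ⊕ 72 = bf ⊕ 72 = cd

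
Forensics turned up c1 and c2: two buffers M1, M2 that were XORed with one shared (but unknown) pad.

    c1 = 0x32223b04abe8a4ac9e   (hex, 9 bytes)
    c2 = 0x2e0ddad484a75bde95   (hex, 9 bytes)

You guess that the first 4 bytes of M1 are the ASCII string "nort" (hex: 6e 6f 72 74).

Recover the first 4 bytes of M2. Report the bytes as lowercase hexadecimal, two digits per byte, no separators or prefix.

724093a4

First, c1 ⊕ c2 = (M1 ⊕ K) ⊕ (M2 ⊕ K) = M1 ⊕ M2, so the key drops out. Then M2 = (M1 ⊕ M2) ⊕ M1 over the first 4 bytes.
byte 0: (32 xor 2e) xor 6e = 1c xor 6e = 72
byte 1: (22 xor 0d) xor 6f = 2f xor 6f = 40
byte 2: (3b xor da) xor 72 = e1 xor 72 = 93
byte 3: (04 xor d4) xor 74 = d0 xor 74 = a4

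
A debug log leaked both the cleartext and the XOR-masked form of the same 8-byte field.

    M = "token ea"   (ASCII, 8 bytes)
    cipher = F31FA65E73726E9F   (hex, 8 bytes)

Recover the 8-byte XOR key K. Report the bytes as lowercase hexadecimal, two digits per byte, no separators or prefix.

8770cd3b1d520bfe

Since cipher = M ⊕ K, XORing both sides with M gives K = M ⊕ cipher.
byte 0: 01110100 ⊕ 11110011 = 10000111
byte 1: 01101111 ⊕ 00011111 = 01110000
byte 2: 01101011 ⊕ 10100110 = 11001101
byte 3: 01100101 ⊕ 01011110 = 00111011
byte 4: 01101110 ⊕ 01110011 = 00011101
byte 5: 00100000 ⊕ 01110010 = 01010010
byte 6: 01100101 ⊕ 01101110 = 00001011
byte 7: 01100001 ⊕ 10011111 = 11111110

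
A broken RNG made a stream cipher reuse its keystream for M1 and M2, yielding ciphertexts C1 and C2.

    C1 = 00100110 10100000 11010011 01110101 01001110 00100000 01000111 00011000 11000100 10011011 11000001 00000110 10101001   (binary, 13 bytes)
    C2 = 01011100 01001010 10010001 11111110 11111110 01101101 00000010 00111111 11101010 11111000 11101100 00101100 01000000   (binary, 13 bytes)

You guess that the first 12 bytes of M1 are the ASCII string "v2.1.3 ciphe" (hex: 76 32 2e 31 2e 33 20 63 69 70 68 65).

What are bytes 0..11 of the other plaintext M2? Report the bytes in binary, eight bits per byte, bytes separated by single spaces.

00001100 11011000 01101100 10111010 10011110 01111110 01100101 01000100 01000111 00010011 01000101 01001111

First, C1 ⊕ C2 = (M1 ⊕ K) ⊕ (M2 ⊕ K) = M1 ⊕ M2, so the key drops out. Then M2 = (M1 ⊕ M2) ⊕ M1 over the first 12 bytes.
byte 0: (26 XOR 5c) XOR 76 = 7a XOR 76 = 0c
byte 1: (a0 XOR 4a) XOR 32 = ea XOR 32 = d8
byte 2: (d3 XOR 91) XOR 2e = 42 XOR 2e = 6c
byte 3: (75 XOR fe) XOR 31 = 8b XOR 31 = ba
byte 4: (4e XOR fe) XOR 2e = b0 XOR 2e = 9e
byte 5: (20 XOR 6d) XOR 33 = 4d XOR 33 = 7e
byte 6: (47 XOR 02) XOR 20 = 45 XOR 20 = 65
byte 7: (18 XOR 3f) XOR 63 = 27 XOR 63 = 44
byte 8: (c4 XOR ea) XOR 69 = 2e XOR 69 = 47
byte 9: (9b XOR f8) XOR 70 = 63 XOR 70 = 13
byte 10: (c1 XOR ec) XOR 68 = 2d XOR 68 = 45
byte 11: (06 XOR 2c) XOR 65 = 2a XOR 65 = 4f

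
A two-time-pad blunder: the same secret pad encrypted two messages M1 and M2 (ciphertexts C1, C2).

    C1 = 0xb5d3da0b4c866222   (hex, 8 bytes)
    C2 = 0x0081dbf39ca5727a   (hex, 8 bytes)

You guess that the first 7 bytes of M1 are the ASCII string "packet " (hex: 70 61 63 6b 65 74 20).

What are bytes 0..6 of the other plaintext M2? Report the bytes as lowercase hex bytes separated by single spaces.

c5 33 62 93 b5 57 30

First, C1 ⊕ C2 = (M1 ⊕ K) ⊕ (M2 ⊕ K) = M1 ⊕ M2, so the key drops out. Then M2 = (M1 ⊕ M2) ⊕ M1 over the first 7 bytes.
byte 0: (b5 ^ 00) ^ 70 = b5 ^ 70 = c5
byte 1: (d3 ^ 81) ^ 61 = 52 ^ 61 = 33
byte 2: (da ^ db) ^ 63 = 01 ^ 63 = 62
byte 3: (0b ^ f3) ^ 6b = f8 ^ 6b = 93
byte 4: (4c ^ 9c) ^ 65 = d0 ^ 65 = b5
byte 5: (86 ^ a5) ^ 74 = 23 ^ 74 = 57
byte 6: (62 ^ 72) ^ 20 = 10 ^ 20 = 30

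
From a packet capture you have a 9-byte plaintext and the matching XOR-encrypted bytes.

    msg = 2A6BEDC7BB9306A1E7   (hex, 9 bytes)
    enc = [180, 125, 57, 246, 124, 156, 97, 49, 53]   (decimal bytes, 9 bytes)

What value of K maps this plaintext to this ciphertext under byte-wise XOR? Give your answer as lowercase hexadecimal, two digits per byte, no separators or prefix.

Since enc = msg ⊕ K, XORing both sides with msg gives K = msg ⊕ enc.
2a ⊕ b4 = 9e
6b ⊕ 7d = 16
ed ⊕ 39 = d4
c7 ⊕ f6 = 31
bb ⊕ 7c = c7
93 ⊕ 9c = 0f
06 ⊕ 61 = 67
a1 ⊕ 31 = 90
e7 ⊕ 35 = d2

9e16d431c70f6790d2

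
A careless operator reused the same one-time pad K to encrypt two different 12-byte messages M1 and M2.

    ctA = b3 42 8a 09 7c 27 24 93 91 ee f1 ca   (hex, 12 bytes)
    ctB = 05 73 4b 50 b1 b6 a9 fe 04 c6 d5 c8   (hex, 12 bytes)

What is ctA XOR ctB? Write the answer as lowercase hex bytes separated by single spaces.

ctA ⊕ ctB = (M1 ⊕ K) ⊕ (M2 ⊕ K) = M1 ⊕ M2 — the shared key cancels under XOR.
b3 ^ 05 = b6
42 ^ 73 = 31
8a ^ 4b = c1
09 ^ 50 = 59
7c ^ b1 = cd
27 ^ b6 = 91
24 ^ a9 = 8d
93 ^ fe = 6d
91 ^ 04 = 95
ee ^ c6 = 28
f1 ^ d5 = 24
ca ^ c8 = 02

b6 31 c1 59 cd 91 8d 6d 95 28 24 02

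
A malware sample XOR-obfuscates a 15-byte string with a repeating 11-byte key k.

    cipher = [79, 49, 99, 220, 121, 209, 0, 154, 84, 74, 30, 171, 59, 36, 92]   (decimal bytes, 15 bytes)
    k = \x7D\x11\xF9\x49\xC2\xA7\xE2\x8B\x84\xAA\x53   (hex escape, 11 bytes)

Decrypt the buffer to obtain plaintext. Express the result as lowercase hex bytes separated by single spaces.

32 20 9a 95 bb 76 e2 11 d0 e0 4d d6 2a dd 15

The 11-byte key repeats, so the effective keystream is 7d 11 f9 49 c2 a7 e2 8b 84 aa 53 7d 11 f9 49.
byte 0: 4f ⊕ 7d = 32
byte 1: 31 ⊕ 11 = 20
byte 2: 63 ⊕ f9 = 9a
byte 3: dc ⊕ 49 = 95
byte 4: 79 ⊕ c2 = bb
byte 5: d1 ⊕ a7 = 76
byte 6: 00 ⊕ e2 = e2
byte 7: 9a ⊕ 8b = 11
byte 8: 54 ⊕ 84 = d0
byte 9: 4a ⊕ aa = e0
byte 10: 1e ⊕ 53 = 4d
byte 11: ab ⊕ 7d = d6
byte 12: 3b ⊕ 11 = 2a
byte 13: 24 ⊕ f9 = dd
byte 14: 5c ⊕ 49 = 15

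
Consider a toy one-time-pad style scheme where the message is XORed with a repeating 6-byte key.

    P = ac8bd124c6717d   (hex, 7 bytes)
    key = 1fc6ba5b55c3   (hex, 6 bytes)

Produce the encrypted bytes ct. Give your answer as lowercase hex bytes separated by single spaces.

The 6-byte key repeats, so the effective keystream is 1f c6 ba 5b 55 c3 1f.
byte 0: ac ^ 1f = b3
byte 1: 8b ^ c6 = 4d
byte 2: d1 ^ ba = 6b
byte 3: 24 ^ 5b = 7f
byte 4: c6 ^ 55 = 93
byte 5: 71 ^ c3 = b2
byte 6: 7d ^ 1f = 62

b3 4d 6b 7f 93 b2 62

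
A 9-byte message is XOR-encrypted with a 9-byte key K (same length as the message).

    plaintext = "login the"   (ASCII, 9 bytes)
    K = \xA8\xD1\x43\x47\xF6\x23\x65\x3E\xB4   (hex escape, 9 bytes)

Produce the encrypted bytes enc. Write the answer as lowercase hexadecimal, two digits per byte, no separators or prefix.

c4be242e98031156d1

6c ⊕ a8 = c4
6f ⊕ d1 = be
67 ⊕ 43 = 24
69 ⊕ 47 = 2e
6e ⊕ f6 = 98
20 ⊕ 23 = 03
74 ⊕ 65 = 11
68 ⊕ 3e = 56
65 ⊕ b4 = d1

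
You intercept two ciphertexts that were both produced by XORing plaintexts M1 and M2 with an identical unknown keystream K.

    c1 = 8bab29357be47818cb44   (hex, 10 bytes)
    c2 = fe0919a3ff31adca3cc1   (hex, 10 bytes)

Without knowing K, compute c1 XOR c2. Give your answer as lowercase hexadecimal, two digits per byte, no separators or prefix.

75a2309684d5d5d2f785

c1 ⊕ c2 = (M1 ⊕ K) ⊕ (M2 ⊕ K) = M1 ⊕ M2 — the shared key cancels under XOR.
byte 0: 8b ⊕ fe = 75
byte 1: ab ⊕ 09 = a2
byte 2: 29 ⊕ 19 = 30
byte 3: 35 ⊕ a3 = 96
byte 4: 7b ⊕ ff = 84
byte 5: e4 ⊕ 31 = d5
byte 6: 78 ⊕ ad = d5
byte 7: 18 ⊕ ca = d2
byte 8: cb ⊕ 3c = f7
byte 9: 44 ⊕ c1 = 85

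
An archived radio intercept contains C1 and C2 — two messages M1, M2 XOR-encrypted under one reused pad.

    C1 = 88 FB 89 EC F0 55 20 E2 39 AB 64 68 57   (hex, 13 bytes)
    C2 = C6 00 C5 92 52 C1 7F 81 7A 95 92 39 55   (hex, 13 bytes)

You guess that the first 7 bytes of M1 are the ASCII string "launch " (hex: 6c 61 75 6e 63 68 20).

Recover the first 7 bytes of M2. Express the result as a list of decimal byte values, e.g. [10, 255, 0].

[34, 154, 57, 16, 193, 252, 127]

First, C1 ⊕ C2 = (M1 ⊕ K) ⊕ (M2 ⊕ K) = M1 ⊕ M2, so the key drops out. Then M2 = (M1 ⊕ M2) ⊕ M1 over the first 7 bytes.
byte 0: (88 ⊕ c6) ⊕ 6c = 4e ⊕ 6c = 22
byte 1: (fb ⊕ 00) ⊕ 61 = fb ⊕ 61 = 9a
byte 2: (89 ⊕ c5) ⊕ 75 = 4c ⊕ 75 = 39
byte 3: (ec ⊕ 92) ⊕ 6e = 7e ⊕ 6e = 10
byte 4: (f0 ⊕ 52) ⊕ 63 = a2 ⊕ 63 = c1
byte 5: (55 ⊕ c1) ⊕ 68 = 94 ⊕ 68 = fc
byte 6: (20 ⊕ 7f) ⊕ 20 = 5f ⊕ 20 = 7f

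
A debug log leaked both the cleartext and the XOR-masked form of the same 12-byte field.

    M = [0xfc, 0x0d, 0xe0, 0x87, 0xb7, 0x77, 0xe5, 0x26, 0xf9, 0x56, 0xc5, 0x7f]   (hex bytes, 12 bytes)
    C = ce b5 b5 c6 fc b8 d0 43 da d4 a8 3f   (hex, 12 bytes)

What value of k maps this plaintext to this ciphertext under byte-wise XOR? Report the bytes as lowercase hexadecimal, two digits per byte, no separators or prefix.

Since C = M ⊕ k, XORing both sides with M gives k = M ⊕ C.
fc ⊕ ce = 32
0d ⊕ b5 = b8
e0 ⊕ b5 = 55
87 ⊕ c6 = 41
b7 ⊕ fc = 4b
77 ⊕ b8 = cf
e5 ⊕ d0 = 35
26 ⊕ 43 = 65
f9 ⊕ da = 23
56 ⊕ d4 = 82
c5 ⊕ a8 = 6d
7f ⊕ 3f = 40

32b855414bcf356523826d40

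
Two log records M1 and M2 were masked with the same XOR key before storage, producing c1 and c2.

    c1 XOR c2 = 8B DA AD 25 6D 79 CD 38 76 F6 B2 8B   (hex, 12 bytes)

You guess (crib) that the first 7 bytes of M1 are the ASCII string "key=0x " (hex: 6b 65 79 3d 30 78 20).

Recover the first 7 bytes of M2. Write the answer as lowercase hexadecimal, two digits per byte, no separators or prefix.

e0bfd4185d01ed

Since c1 ⊕ c2 = M1 ⊕ M2, XORing with the guessed M1 bytes yields the corresponding M2 bytes: M2 = (c1 ⊕ c2) ⊕ M1.
8b ^ 6b = e0
da ^ 65 = bf
ad ^ 79 = d4
25 ^ 3d = 18
6d ^ 30 = 5d
79 ^ 78 = 01
cd ^ 20 = ed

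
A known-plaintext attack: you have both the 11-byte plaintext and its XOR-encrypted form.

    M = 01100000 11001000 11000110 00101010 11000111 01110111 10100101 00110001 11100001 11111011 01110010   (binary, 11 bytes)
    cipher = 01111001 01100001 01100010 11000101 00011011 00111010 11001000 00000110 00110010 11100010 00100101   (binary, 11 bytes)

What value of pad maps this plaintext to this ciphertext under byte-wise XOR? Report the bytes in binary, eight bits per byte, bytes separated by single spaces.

Since cipher = M ⊕ pad, XORing both sides with M gives pad = M ⊕ cipher.
60 XOR 79 = 19
c8 XOR 61 = a9
c6 XOR 62 = a4
2a XOR c5 = ef
c7 XOR 1b = dc
77 XOR 3a = 4d
a5 XOR c8 = 6d
31 XOR 06 = 37
e1 XOR 32 = d3
fb XOR e2 = 19
72 XOR 25 = 57

00011001 10101001 10100100 11101111 11011100 01001101 01101101 00110111 11010011 00011001 01010111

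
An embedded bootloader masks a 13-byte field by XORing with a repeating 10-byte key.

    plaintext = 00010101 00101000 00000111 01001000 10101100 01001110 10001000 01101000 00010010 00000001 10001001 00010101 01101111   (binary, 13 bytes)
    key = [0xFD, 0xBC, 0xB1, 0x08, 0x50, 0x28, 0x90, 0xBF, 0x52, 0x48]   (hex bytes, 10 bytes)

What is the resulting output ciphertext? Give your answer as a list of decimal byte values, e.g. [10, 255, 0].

The 10-byte key repeats, so the effective keystream is fd bc b1 08 50 28 90 bf 52 48 fd bc b1.
byte 0: 15 ^ fd = e8
byte 1: 28 ^ bc = 94
byte 2: 07 ^ b1 = b6
byte 3: 48 ^ 08 = 40
byte 4: ac ^ 50 = fc
byte 5: 4e ^ 28 = 66
byte 6: 88 ^ 90 = 18
byte 7: 68 ^ bf = d7
byte 8: 12 ^ 52 = 40
byte 9: 01 ^ 48 = 49
byte 10: 89 ^ fd = 74
byte 11: 15 ^ bc = a9
byte 12: 6f ^ b1 = de

[232, 148, 182, 64, 252, 102, 24, 215, 64, 73, 116, 169, 222]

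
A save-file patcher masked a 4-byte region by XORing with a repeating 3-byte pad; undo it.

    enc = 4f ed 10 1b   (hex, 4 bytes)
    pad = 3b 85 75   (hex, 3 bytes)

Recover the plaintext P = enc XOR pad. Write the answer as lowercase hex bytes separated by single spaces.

The 3-byte key repeats, so the effective keystream is 3b 85 75 3b.
byte 0: 4f xor 3b = 74
byte 1: ed xor 85 = 68
byte 2: 10 xor 75 = 65
byte 3: 1b xor 3b = 20

74 68 65 20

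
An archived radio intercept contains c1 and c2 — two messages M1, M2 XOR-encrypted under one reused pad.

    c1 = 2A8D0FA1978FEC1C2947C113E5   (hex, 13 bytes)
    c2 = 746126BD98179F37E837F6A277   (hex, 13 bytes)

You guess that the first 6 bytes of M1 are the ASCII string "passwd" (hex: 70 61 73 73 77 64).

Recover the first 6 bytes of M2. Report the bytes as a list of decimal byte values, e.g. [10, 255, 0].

First, c1 ⊕ c2 = (M1 ⊕ K) ⊕ (M2 ⊕ K) = M1 ⊕ M2, so the key drops out. Then M2 = (M1 ⊕ M2) ⊕ M1 over the first 6 bytes.
byte 0: (2a XOR 74) XOR 70 = 5e XOR 70 = 2e
byte 1: (8d XOR 61) XOR 61 = ec XOR 61 = 8d
byte 2: (0f XOR 26) XOR 73 = 29 XOR 73 = 5a
byte 3: (a1 XOR bd) XOR 73 = 1c XOR 73 = 6f
byte 4: (97 XOR 98) XOR 77 = 0f XOR 77 = 78
byte 5: (8f XOR 17) XOR 64 = 98 XOR 64 = fc

[46, 141, 90, 111, 120, 252]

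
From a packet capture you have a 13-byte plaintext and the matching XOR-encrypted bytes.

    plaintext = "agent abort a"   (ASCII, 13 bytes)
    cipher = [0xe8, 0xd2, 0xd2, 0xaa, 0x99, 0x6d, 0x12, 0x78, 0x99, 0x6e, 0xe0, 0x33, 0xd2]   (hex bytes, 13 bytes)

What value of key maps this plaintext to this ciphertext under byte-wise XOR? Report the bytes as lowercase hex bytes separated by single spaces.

89 b5 b7 c4 ed 4d 73 1a f6 1c 94 13 b3

Since cipher = plaintext ⊕ key, XORing both sides with plaintext gives key = plaintext ⊕ cipher.
01100001 ⊕ 11101000 = 10001001
01100111 ⊕ 11010010 = 10110101
01100101 ⊕ 11010010 = 10110111
01101110 ⊕ 10101010 = 11000100
01110100 ⊕ 10011001 = 11101101
00100000 ⊕ 01101101 = 01001101
01100001 ⊕ 00010010 = 01110011
01100010 ⊕ 01111000 = 00011010
01101111 ⊕ 10011001 = 11110110
01110010 ⊕ 01101110 = 00011100
01110100 ⊕ 11100000 = 10010100
00100000 ⊕ 00110011 = 00010011
01100001 ⊕ 11010010 = 10110011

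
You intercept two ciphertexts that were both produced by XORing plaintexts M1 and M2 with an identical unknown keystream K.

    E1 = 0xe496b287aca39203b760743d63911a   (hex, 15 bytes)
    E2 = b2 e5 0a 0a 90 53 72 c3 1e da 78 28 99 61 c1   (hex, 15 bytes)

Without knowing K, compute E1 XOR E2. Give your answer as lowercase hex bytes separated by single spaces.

56 73 b8 8d 3c f0 e0 c0 a9 ba 0c 15 fa f0 db

E1 ⊕ E2 = (M1 ⊕ K) ⊕ (M2 ⊕ K) = M1 ⊕ M2 — the shared key cancels under XOR.
e4 xor b2 = 56
96 xor e5 = 73
b2 xor 0a = b8
87 xor 0a = 8d
ac xor 90 = 3c
a3 xor 53 = f0
92 xor 72 = e0
03 xor c3 = c0
b7 xor 1e = a9
60 xor da = ba
74 xor 78 = 0c
3d xor 28 = 15
63 xor 99 = fa
91 xor 61 = f0
1a xor c1 = db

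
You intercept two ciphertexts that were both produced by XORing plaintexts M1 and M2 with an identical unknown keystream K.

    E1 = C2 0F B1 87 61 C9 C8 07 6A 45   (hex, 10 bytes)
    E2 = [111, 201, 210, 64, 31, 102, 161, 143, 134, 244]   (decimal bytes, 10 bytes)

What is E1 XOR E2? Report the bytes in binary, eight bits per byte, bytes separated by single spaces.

E1 ⊕ E2 = (M1 ⊕ K) ⊕ (M2 ⊕ K) = M1 ⊕ M2 — the shared key cancels under XOR.
byte 0: 11000010 ⊕ 01101111 = 10101101
byte 1: 00001111 ⊕ 11001001 = 11000110
byte 2: 10110001 ⊕ 11010010 = 01100011
byte 3: 10000111 ⊕ 01000000 = 11000111
byte 4: 01100001 ⊕ 00011111 = 01111110
byte 5: 11001001 ⊕ 01100110 = 10101111
byte 6: 11001000 ⊕ 10100001 = 01101001
byte 7: 00000111 ⊕ 10001111 = 10001000
byte 8: 01101010 ⊕ 10000110 = 11101100
byte 9: 01000101 ⊕ 11110100 = 10110001

10101101 11000110 01100011 11000111 01111110 10101111 01101001 10001000 11101100 10110001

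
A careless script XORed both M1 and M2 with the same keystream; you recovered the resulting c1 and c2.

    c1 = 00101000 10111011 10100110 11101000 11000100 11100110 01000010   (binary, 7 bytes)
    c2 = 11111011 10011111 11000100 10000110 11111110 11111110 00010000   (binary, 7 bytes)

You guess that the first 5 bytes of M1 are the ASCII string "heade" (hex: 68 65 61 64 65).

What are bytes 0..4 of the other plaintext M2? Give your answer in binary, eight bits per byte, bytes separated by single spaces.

First, c1 ⊕ c2 = (M1 ⊕ K) ⊕ (M2 ⊕ K) = M1 ⊕ M2, so the key drops out. Then M2 = (M1 ⊕ M2) ⊕ M1 over the first 5 bytes.
byte 0: (28 ^ fb) ^ 68 = d3 ^ 68 = bb
byte 1: (bb ^ 9f) ^ 65 = 24 ^ 65 = 41
byte 2: (a6 ^ c4) ^ 61 = 62 ^ 61 = 03
byte 3: (e8 ^ 86) ^ 64 = 6e ^ 64 = 0a
byte 4: (c4 ^ fe) ^ 65 = 3a ^ 65 = 5f

10111011 01000001 00000011 00001010 01011111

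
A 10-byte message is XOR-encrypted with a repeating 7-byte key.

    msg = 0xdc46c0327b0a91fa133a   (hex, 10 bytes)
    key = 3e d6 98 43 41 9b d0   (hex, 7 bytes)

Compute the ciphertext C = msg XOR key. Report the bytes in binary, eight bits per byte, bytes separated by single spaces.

The 7-byte key repeats, so the effective keystream is 3e d6 98 43 41 9b d0 3e d6 98.
byte 0: dc ^ 3e = e2
byte 1: 46 ^ d6 = 90
byte 2: c0 ^ 98 = 58
byte 3: 32 ^ 43 = 71
byte 4: 7b ^ 41 = 3a
byte 5: 0a ^ 9b = 91
byte 6: 91 ^ d0 = 41
byte 7: fa ^ 3e = c4
byte 8: 13 ^ d6 = c5
byte 9: 3a ^ 98 = a2

11100010 10010000 01011000 01110001 00111010 10010001 01000001 11000100 11000101 10100010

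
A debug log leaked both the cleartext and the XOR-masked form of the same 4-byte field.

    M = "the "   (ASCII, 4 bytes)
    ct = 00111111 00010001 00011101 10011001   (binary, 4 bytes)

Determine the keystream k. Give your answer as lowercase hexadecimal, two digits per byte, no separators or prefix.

4b7978b9

Since ct = M ⊕ k, XORing both sides with M gives k = M ⊕ ct.
byte 0: 01110100 xor 00111111 = 01001011
byte 1: 01101000 xor 00010001 = 01111001
byte 2: 01100101 xor 00011101 = 01111000
byte 3: 00100000 xor 10011001 = 10111001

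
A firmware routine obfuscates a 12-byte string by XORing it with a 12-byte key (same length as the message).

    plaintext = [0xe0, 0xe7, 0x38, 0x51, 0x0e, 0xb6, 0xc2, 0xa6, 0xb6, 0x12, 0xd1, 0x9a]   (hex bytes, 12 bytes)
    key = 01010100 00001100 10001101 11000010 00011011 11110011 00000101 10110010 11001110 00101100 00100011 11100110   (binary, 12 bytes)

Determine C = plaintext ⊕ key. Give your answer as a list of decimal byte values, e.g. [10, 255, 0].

[180, 235, 181, 147, 21, 69, 199, 20, 120, 62, 242, 124]

XOR is its own inverse, so applying the key byte-wise gives the result directly.
e0 ^ 54 = b4
e7 ^ 0c = eb
38 ^ 8d = b5
51 ^ c2 = 93
0e ^ 1b = 15
b6 ^ f3 = 45
c2 ^ 05 = c7
a6 ^ b2 = 14
b6 ^ ce = 78
12 ^ 2c = 3e
d1 ^ 23 = f2
9a ^ e6 = 7c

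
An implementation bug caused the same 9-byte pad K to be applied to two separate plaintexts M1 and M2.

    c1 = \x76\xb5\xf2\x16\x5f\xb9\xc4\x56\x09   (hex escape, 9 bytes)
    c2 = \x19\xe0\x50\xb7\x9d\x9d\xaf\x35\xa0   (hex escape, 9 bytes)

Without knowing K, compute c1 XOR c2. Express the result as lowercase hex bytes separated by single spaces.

6f 55 a2 a1 c2 24 6b 63 a9

c1 ⊕ c2 = (M1 ⊕ K) ⊕ (M2 ⊕ K) = M1 ⊕ M2 — the shared key cancels under XOR.
76 ⊕ 19 = 6f
b5 ⊕ e0 = 55
f2 ⊕ 50 = a2
16 ⊕ b7 = a1
5f ⊕ 9d = c2
b9 ⊕ 9d = 24
c4 ⊕ af = 6b
56 ⊕ 35 = 63
09 ⊕ a0 = a9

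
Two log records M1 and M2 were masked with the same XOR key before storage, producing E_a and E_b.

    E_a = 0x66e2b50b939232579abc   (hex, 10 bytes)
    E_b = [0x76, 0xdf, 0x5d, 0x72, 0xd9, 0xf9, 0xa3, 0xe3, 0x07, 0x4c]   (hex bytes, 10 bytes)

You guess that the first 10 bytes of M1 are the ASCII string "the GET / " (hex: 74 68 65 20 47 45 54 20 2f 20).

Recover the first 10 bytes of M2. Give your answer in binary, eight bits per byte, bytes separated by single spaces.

First, E_a ⊕ E_b = (M1 ⊕ K) ⊕ (M2 ⊕ K) = M1 ⊕ M2, so the key drops out. Then M2 = (M1 ⊕ M2) ⊕ M1 over the first 10 bytes.
byte 0: (66 XOR 76) XOR 74 = 10 XOR 74 = 64
byte 1: (e2 XOR df) XOR 68 = 3d XOR 68 = 55
byte 2: (b5 XOR 5d) XOR 65 = e8 XOR 65 = 8d
byte 3: (0b XOR 72) XOR 20 = 79 XOR 20 = 59
byte 4: (93 XOR d9) XOR 47 = 4a XOR 47 = 0d
byte 5: (92 XOR f9) XOR 45 = 6b XOR 45 = 2e
byte 6: (32 XOR a3) XOR 54 = 91 XOR 54 = c5
byte 7: (57 XOR e3) XOR 20 = b4 XOR 20 = 94
byte 8: (9a XOR 07) XOR 2f = 9d XOR 2f = b2
byte 9: (bc XOR 4c) XOR 20 = f0 XOR 20 = d0

01100100 01010101 10001101 01011001 00001101 00101110 11000101 10010100 10110010 11010000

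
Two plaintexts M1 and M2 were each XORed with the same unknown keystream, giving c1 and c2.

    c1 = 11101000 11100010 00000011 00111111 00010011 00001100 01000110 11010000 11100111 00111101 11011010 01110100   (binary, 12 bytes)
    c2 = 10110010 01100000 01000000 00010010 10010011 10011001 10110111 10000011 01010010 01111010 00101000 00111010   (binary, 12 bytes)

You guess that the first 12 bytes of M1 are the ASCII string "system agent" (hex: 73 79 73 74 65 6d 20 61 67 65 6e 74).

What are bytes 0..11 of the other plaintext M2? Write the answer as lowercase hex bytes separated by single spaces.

First, c1 ⊕ c2 = (M1 ⊕ K) ⊕ (M2 ⊕ K) = M1 ⊕ M2, so the key drops out. Then M2 = (M1 ⊕ M2) ⊕ M1 over the first 12 bytes.
byte 0: (e8 ⊕ b2) ⊕ 73 = 5a ⊕ 73 = 29
byte 1: (e2 ⊕ 60) ⊕ 79 = 82 ⊕ 79 = fb
byte 2: (03 ⊕ 40) ⊕ 73 = 43 ⊕ 73 = 30
byte 3: (3f ⊕ 12) ⊕ 74 = 2d ⊕ 74 = 59
byte 4: (13 ⊕ 93) ⊕ 65 = 80 ⊕ 65 = e5
byte 5: (0c ⊕ 99) ⊕ 6d = 95 ⊕ 6d = f8
byte 6: (46 ⊕ b7) ⊕ 20 = f1 ⊕ 20 = d1
byte 7: (d0 ⊕ 83) ⊕ 61 = 53 ⊕ 61 = 32
byte 8: (e7 ⊕ 52) ⊕ 67 = b5 ⊕ 67 = d2
byte 9: (3d ⊕ 7a) ⊕ 65 = 47 ⊕ 65 = 22
byte 10: (da ⊕ 28) ⊕ 6e = f2 ⊕ 6e = 9c
byte 11: (74 ⊕ 3a) ⊕ 74 = 4e ⊕ 74 = 3a

29 fb 30 59 e5 f8 d1 32 d2 22 9c 3a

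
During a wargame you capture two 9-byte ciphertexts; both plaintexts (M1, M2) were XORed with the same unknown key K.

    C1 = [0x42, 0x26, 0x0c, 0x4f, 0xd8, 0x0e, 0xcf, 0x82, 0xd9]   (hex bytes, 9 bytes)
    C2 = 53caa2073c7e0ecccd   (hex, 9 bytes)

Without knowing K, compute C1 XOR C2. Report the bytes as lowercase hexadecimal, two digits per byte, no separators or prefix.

11ecae48e470c14e14

C1 ⊕ C2 = (M1 ⊕ K) ⊕ (M2 ⊕ K) = M1 ⊕ M2 — the shared key cancels under XOR.
01000010 ^ 01010011 = 00010001
00100110 ^ 11001010 = 11101100
00001100 ^ 10100010 = 10101110
01001111 ^ 00000111 = 01001000
11011000 ^ 00111100 = 11100100
00001110 ^ 01111110 = 01110000
11001111 ^ 00001110 = 11000001
10000010 ^ 11001100 = 01001110
11011001 ^ 11001101 = 00010100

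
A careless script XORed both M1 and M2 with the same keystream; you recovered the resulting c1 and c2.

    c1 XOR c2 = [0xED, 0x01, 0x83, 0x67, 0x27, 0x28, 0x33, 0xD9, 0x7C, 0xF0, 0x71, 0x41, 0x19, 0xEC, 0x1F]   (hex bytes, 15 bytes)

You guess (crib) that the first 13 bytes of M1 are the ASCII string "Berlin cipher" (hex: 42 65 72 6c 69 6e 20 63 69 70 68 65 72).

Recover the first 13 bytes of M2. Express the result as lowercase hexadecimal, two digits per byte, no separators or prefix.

af64f10b4e4613ba158019246b

Since c1 ⊕ c2 = M1 ⊕ M2, XORing with the guessed M1 bytes yields the corresponding M2 bytes: M2 = (c1 ⊕ c2) ⊕ M1.
ed ⊕ 42 = af
01 ⊕ 65 = 64
83 ⊕ 72 = f1
67 ⊕ 6c = 0b
27 ⊕ 69 = 4e
28 ⊕ 6e = 46
33 ⊕ 20 = 13
d9 ⊕ 63 = ba
7c ⊕ 69 = 15
f0 ⊕ 70 = 80
71 ⊕ 68 = 19
41 ⊕ 65 = 24
19 ⊕ 72 = 6b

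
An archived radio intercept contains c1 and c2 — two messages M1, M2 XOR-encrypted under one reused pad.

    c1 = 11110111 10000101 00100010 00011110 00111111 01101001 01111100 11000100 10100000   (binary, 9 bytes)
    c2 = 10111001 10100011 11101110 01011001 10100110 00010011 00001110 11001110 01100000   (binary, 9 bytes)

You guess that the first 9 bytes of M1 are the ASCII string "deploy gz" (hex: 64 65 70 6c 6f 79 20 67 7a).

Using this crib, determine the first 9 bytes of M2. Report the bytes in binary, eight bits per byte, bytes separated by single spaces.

First, c1 ⊕ c2 = (M1 ⊕ K) ⊕ (M2 ⊕ K) = M1 ⊕ M2, so the key drops out. Then M2 = (M1 ⊕ M2) ⊕ M1 over the first 9 bytes.
byte 0: (f7 ⊕ b9) ⊕ 64 = 4e ⊕ 64 = 2a
byte 1: (85 ⊕ a3) ⊕ 65 = 26 ⊕ 65 = 43
byte 2: (22 ⊕ ee) ⊕ 70 = cc ⊕ 70 = bc
byte 3: (1e ⊕ 59) ⊕ 6c = 47 ⊕ 6c = 2b
byte 4: (3f ⊕ a6) ⊕ 6f = 99 ⊕ 6f = f6
byte 5: (69 ⊕ 13) ⊕ 79 = 7a ⊕ 79 = 03
byte 6: (7c ⊕ 0e) ⊕ 20 = 72 ⊕ 20 = 52
byte 7: (c4 ⊕ ce) ⊕ 67 = 0a ⊕ 67 = 6d
byte 8: (a0 ⊕ 60) ⊕ 7a = c0 ⊕ 7a = ba

00101010 01000011 10111100 00101011 11110110 00000011 01010010 01101101 10111010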